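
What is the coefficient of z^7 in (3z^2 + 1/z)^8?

General term: C(8,j)·(3z^2)^j·(1/z)^(8-j), with z-exponent 2j − 1(8−j) = 3j − 8.
Set 3j − 8 = 7: j = 5.
C(8,5) = 56; 3^5 = 243; 1^3 = 1.
Coefficient = 56 · 243 · 1 = 13608.

13608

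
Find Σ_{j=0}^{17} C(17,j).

131072

The entries of row 17 sum to 2^17 = 131072.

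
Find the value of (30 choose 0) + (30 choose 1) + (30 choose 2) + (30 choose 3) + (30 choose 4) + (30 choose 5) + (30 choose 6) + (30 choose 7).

1 + 30 + 435 + 4060 + 27405 + 142506 + 593775 + 2035800 = 2804012.

2804012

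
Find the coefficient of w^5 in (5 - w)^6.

-30

The general term is C(6,j)·(5)^j·(-w)^(6-j); the w^5 term has j = 1.
C(6,1) = 6.
Coefficient = C(6,1) · 5^1 · (-1)^5 = 6 · 5 · (-1) = -30.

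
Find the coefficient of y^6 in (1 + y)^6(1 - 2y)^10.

Coefficient of y^6 = Σ_{j} C(6,j)·1^j·C(10,6-j)·(-2)^(6-j) for j from 0 to 6.
= 13440 + (-48384) + 50400 + (-19200) + 2700 + (-120) + 1 = -1163.

-1163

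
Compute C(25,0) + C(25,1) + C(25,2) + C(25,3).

1 + 25 + 300 + 2300 = 2626.

2626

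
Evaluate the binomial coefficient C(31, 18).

206253075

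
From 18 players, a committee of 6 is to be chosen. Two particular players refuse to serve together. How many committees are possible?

All 6-subsets: C(18,6) = 18564. Those containing both fixed elements: C(16,4) = 1820.
18564 − 1820 = 16744.

16744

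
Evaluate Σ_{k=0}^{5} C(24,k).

55455

1 + 24 + 276 + 2024 + 10626 + 42504 = 55455.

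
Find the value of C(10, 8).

45

C(10,8) = C(10,2) by symmetry.
C(10,2) = (10·9) / 2! = 90 / 2 = 45.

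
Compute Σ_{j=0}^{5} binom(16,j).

1 + 16 + 120 + 560 + 1820 + 4368 = 6885.

6885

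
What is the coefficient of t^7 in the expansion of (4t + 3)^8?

393216

The general term is C(8,j)·(4t)^j·(3)^(8-j); the t^7 term has j = 7.
C(8,7) = 8.
Coefficient = C(8,7) · 4^7 · 3^1 = 8 · 16384 · 3 = 393216.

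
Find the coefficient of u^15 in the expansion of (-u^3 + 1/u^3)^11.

165

General term: C(11,j)·(-u^3)^j·(1/u^3)^(11-j), with u-exponent 3j − 3(11−j) = 6j − 33.
Set 6j − 33 = 15: j = 8.
C(11,8) = 165; (-1)^8 = 1; 1^3 = 1.
Coefficient = 165 · 1 · 1 = 165.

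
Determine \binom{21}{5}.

C(21,5) = (21·20·19·18·17) / 5! = 2441880 / 120 = 20349.

20349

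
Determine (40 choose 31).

273438880

C(40,31) = C(40,9) by symmetry.
C(40,9) = (40·39·38·37·36·35·34·33·32) / 9! = 99225500774400 / 362880 = 273438880.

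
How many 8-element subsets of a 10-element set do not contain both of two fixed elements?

All 8-subsets: C(10,8) = 45. Those containing both fixed elements: C(8,6) = 28.
45 − 28 = 17.

17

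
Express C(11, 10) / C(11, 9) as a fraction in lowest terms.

1/5

C(n,k+1)/C(n,k) = (n−k)/(k+1) = (11−9)/(9+1) = 2/10 = 1/5.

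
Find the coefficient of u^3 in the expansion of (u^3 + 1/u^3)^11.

General term: C(11,j)·(u^3)^j·(1/u^3)^(11-j), with u-exponent 3j − 3(11−j) = 6j − 33.
Set 6j − 33 = 3: j = 6.
C(11,6) = 462; 1^6 = 1; 1^5 = 1.
Coefficient = 462 · 1 · 1 = 462.

462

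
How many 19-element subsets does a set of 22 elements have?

C(22,19) = C(22,3) by symmetry.
C(22,3) = (22·21·20) / 3! = 9240 / 6 = 1540.

1540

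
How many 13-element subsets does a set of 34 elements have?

927983760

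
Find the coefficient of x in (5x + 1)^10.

50

The general term is C(10,j)·(5x)^j·(1)^(10-j); the x^1 term has j = 1.
C(10,1) = 10.
Coefficient = C(10,1) · 5^1 = 10 · 5 = 50.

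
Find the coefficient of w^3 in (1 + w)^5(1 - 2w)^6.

30

Coefficient of w^3 = Σ_{j} C(5,j)·1^j·C(6,3-j)·(-2)^(3-j) for j from 0 to 3.
= (-160) + 300 + (-120) + 10 = 30.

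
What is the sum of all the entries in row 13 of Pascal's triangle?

The entries of row 13 sum to 2^13 = 8192.

8192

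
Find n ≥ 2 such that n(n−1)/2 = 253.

n(n−1)/2 = 253 ⇒ n(n−1) = 506. Since 23·22 = 506, n = 23.

23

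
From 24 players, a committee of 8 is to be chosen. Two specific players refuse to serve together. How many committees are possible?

660858

All 8-subsets: C(24,8) = 735471. Those containing both fixed elements: C(22,6) = 74613.
735471 − 74613 = 660858.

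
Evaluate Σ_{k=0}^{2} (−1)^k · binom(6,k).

The partial alternating sum Σ_{k=0}^{2} (−1)^k C(6,k) = (−1)^2 C(5,2) = 10.

10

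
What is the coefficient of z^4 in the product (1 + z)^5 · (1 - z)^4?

6

Coefficient of z^4 = Σ_{j} C(5,j)·1^j·C(4,4-j)·(-1)^(4-j) for j from 0 to 4.
= 1 + (-20) + 60 + (-40) + 5 = 6.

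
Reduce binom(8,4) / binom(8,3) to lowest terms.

5/4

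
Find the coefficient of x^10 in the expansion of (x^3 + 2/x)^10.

8064

General term: C(10,j)·(x^3)^j·(2/x)^(10-j), with x-exponent 3j − 1(10−j) = 4j − 10.
Set 4j − 10 = 10: j = 5.
C(10,5) = 252; 1^5 = 1; 2^5 = 32.
Coefficient = 252 · 1 · 32 = 8064.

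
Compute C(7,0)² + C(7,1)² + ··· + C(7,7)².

3432

Σ C(7,j)² is the coefficient of x^7 in (1+x)^7(1+x)^7 = (1+x)^14, i.e. C(14,7) = 3432.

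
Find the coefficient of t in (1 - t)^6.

-6

The general term is C(6,j)·(1)^j·(-t)^(6-j); the t^1 term has j = 5.
C(6,5) = 6.
Coefficient = C(6,5) · (-1)^1 = 6 · (-1) = -6.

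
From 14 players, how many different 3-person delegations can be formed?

364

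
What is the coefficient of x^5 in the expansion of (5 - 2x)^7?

The general term is C(7,j)·(5)^j·(-2x)^(7-j); the x^5 term has j = 2.
C(7,2) = 21.
Coefficient = C(7,2) · 5^2 · (-2)^5 = 21 · 25 · (-32) = -16800.

-16800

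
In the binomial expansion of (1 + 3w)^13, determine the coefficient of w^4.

57915

The general term is C(13,j)·(1)^j·(3w)^(13-j); the w^4 term has j = 9.
C(13,9) = 715.
Coefficient = C(13,9) · 3^4 = 715 · 81 = 57915.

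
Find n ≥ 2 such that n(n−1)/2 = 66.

n(n−1)/2 = 66 ⇒ n(n−1) = 132. Since 12·11 = 132, n = 12.

12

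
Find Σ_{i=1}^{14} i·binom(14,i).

Since i·C(14,i) = 14·C(13,i−1), the sum is 14·2^13 = 14·8192 = 114688.

114688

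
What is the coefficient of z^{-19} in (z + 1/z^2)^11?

General term: C(11,j)·(z)^j·(1/z^2)^(11-j), with z-exponent 1j − 2(11−j) = 3j − 22.
Set 3j − 22 = -19: j = 1.
C(11,1) = 11; 1^1 = 1; 1^10 = 1.
Coefficient = 11 · 1 · 1 = 11.

11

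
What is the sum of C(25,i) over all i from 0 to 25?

The entries of row 25 sum to 2^25 = 33554432.

33554432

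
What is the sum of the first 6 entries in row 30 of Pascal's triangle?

1 + 30 + 435 + 4060 + 27405 + 142506 = 174437.

174437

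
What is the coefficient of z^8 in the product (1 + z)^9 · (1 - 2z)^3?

-207

Coefficient of z^8 = Σ_{j} C(9,j)·1^j·C(3,8-j)·(-2)^(8-j) for j from 5 to 8.
= (-1008) + 1008 + (-216) + 9 = -207.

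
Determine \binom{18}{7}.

C(18,7) = (18·17·16·15·14·13·12) / 7! = 160392960 / 5040 = 31824.

31824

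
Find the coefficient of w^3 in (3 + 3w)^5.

The general term is C(5,j)·(3)^j·(3w)^(5-j); the w^3 term has j = 2.
C(5,2) = 10.
Coefficient = C(5,2) · 3^2 · 3^3 = 10 · 9 · 27 = 2430.

2430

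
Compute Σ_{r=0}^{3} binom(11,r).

1 + 11 + 55 + 165 = 232.

232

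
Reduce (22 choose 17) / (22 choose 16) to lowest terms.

6/17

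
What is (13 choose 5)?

C(13,5) = (13·12·11·10·9) / 5! = 154440 / 120 = 1287.

1287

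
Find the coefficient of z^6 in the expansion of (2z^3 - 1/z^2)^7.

General term: C(7,j)·(2z^3)^j·(-1/z^2)^(7-j), with z-exponent 3j − 2(7−j) = 5j − 14.
Set 5j − 14 = 6: j = 4.
C(7,4) = 35; 2^4 = 16; (-1)^3 = -1.
Coefficient = 35 · 16 · (-1) = -560.

-560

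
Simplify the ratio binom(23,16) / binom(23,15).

C(n,k+1)/C(n,k) = (n−k)/(k+1) = (23−15)/(15+1) = 8/16 = 1/2.

1/2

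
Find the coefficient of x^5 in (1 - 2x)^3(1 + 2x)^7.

Coefficient of x^5 = Σ_{j} C(3,j)·(-2)^j·C(7,5-j)·2^(5-j) for j from 0 to 3.
= 672 + (-3360) + 3360 + (-672) = 0.

0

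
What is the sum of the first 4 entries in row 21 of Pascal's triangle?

1 + 21 + 210 + 1330 = 1562.

1562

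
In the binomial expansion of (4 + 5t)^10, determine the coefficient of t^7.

600000000

The general term is C(10,j)·(4)^j·(5t)^(10-j); the t^7 term has j = 3.
C(10,3) = 120.
Coefficient = C(10,3) · 4^3 · 5^7 = 120 · 64 · 78125 = 600000000.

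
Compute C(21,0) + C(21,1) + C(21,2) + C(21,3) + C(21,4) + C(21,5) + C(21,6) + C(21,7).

198440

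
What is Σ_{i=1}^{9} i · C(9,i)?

2304

Differentiating (1+x)^9 and setting x=1: Σ i·C(9,i) = 9·2^8 = 2304.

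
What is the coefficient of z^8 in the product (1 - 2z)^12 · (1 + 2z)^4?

Coefficient of z^8 = Σ_{j} C(12,j)·(-2)^j·C(4,8-j)·2^(8-j) for j from 4 to 8.
= 126720 + (-811008) + 1419264 + (-811008) + 126720 = 50688.

50688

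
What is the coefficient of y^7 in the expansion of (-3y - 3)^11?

-58458510

The general term is C(11,j)·(-3y)^j·(-3)^(11-j); the y^7 term has j = 7.
C(11,7) = 330.
Coefficient = C(11,7) · (-3)^7 · (-3)^4 = 330 · (-2187) · 81 = -58458510.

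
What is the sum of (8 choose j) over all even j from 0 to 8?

128

Half of (1+1)^8 + (1−1)^8 gives the even-index sum: 2^7 = 128.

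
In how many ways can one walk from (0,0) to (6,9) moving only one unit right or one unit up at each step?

5005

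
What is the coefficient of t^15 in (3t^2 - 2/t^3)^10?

-393660

General term: C(10,j)·(3t^2)^j·(-2/t^3)^(10-j), with t-exponent 2j − 3(10−j) = 5j − 30.
Set 5j − 30 = 15: j = 9.
C(10,9) = 10; 3^9 = 19683; (-2)^1 = -2.
Coefficient = 10 · 19683 · (-2) = -393660.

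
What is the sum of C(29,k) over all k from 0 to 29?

536870912

Setting x = 1 in (1+x)^29 gives Σ C(29,k) = 2^29 = 536870912.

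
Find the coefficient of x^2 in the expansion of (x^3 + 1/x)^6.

15

General term: C(6,j)·(x^3)^j·(1/x)^(6-j), with x-exponent 3j − 1(6−j) = 4j − 6.
Set 4j − 6 = 2: j = 2.
C(6,2) = 15; 1^2 = 1; 1^4 = 1.
Coefficient = 15 · 1 · 1 = 15.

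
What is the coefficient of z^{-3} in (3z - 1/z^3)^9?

-61236

General term: C(9,j)·(3z)^j·(-1/z^3)^(9-j), with z-exponent 1j − 3(9−j) = 4j − 27.
Set 4j − 27 = -3: j = 6.
C(9,6) = 84; 3^6 = 729; (-1)^3 = -1.
Coefficient = 84 · 729 · (-1) = -61236.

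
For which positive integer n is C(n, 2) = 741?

39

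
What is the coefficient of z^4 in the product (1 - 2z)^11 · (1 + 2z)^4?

-688

Coefficient of z^4 = Σ_{j} C(11,j)·(-2)^j·C(4,4-j)·2^(4-j) for j from 0 to 4.
= 16 + (-704) + 5280 + (-10560) + 5280 = -688.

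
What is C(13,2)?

78

C(13,2) = (13·12) / 2! = 156 / 2 = 78.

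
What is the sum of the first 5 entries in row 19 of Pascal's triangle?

1 + 19 + 171 + 969 + 3876 = 5036.

5036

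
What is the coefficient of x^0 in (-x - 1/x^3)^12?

General term: C(12,j)·(-x)^j·(-1/x^3)^(12-j), with x-exponent 1j − 3(12−j) = 4j − 36.
Set 4j − 36 = 0: j = 9.
C(12,9) = 220; (-1)^9 = -1; (-1)^3 = -1.
Coefficient = 220 · (-1) · (-1) = 220.

220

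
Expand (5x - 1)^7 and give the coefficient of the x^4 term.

-21875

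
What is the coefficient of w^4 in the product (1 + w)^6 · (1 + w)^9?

1365

Coefficient of w^4 = Σ_{j} C(6,j)·C(9,4-j) for j from 0 to 4.
= 126 + 504 + 540 + 180 + 15 = 1365.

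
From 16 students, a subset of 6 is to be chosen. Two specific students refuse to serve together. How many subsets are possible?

7007

All 6-subsets: C(16,6) = 8008. Those containing both fixed elements: C(14,4) = 1001.
8008 − 1001 = 7007.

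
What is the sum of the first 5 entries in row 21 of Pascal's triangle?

1 + 21 + 210 + 1330 + 5985 = 7547.

7547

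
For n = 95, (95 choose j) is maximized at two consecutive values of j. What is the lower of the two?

47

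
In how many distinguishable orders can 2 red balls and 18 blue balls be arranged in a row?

190

Choose positions for the red balls: C(20,2) = 190.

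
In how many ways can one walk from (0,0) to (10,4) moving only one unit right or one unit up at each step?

1001

Each path is a sequence of 14 steps with 10 rights: C(14,10) = 1001.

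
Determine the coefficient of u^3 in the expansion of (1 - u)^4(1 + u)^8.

-12

Coefficient of u^3 = Σ_{j} C(4,j)·(-1)^j·C(8,3-j)·1^(3-j) for j from 0 to 3.
= 56 + (-112) + 48 + (-4) = -12.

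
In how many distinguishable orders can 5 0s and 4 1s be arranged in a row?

Choose positions for the 0s: C(9,5) = 126.

126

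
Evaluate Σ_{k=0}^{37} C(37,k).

137438953472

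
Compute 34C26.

18156204

C(34,26) = C(34,8) by symmetry.
C(34,8) = (34·33·32·31·30·29·28·27) / 8! = 732058145280 / 40320 = 18156204.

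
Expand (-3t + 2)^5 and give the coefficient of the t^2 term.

720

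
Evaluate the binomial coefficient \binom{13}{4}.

715

C(13,4) = (13·12·11·10) / 4! = 17160 / 24 = 715.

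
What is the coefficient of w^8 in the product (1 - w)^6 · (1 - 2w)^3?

Coefficient of w^8 = Σ_{j} C(6,j)·(-1)^j·C(3,8-j)·(-2)^(8-j) for j from 5 to 6.
= 48 + 12 = 60.

60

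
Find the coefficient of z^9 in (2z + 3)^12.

The general term is C(12,j)·(2z)^j·(3)^(12-j); the z^9 term has j = 9.
C(12,9) = 220.
Coefficient = C(12,9) · 2^9 · 3^3 = 220 · 512 · 27 = 3041280.

3041280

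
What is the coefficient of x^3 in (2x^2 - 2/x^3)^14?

-32800768

General term: C(14,j)·(2x^2)^j·(-2/x^3)^(14-j), with x-exponent 2j − 3(14−j) = 5j − 42.
Set 5j − 42 = 3: j = 9.
C(14,9) = 2002; 2^9 = 512; (-2)^5 = -32.
Coefficient = 2002 · 512 · (-32) = -32800768.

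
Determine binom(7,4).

35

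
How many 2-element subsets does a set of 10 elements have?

45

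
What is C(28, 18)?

13123110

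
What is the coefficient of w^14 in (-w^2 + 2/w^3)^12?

264

General term: C(12,j)·(-w^2)^j·(2/w^3)^(12-j), with w-exponent 2j − 3(12−j) = 5j − 36.
Set 5j − 36 = 14: j = 10.
C(12,10) = 66; (-1)^10 = 1; 2^2 = 4.
Coefficient = 66 · 1 · 4 = 264.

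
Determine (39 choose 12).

3910797436

C(39,12) = (39·38·37·36·35·34·33·32·31·30·29·28) / 12! = 1873278229119897600 / 479001600 = 3910797436.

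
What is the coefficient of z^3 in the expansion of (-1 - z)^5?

The general term is C(5,j)·(-1)^j·(-z)^(5-j); the z^3 term has j = 2.
C(5,2) = 10.
Coefficient = C(5,2) · (-1)^3 = 10 · (-1) = -10.

-10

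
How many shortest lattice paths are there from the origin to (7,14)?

Each path is a sequence of 21 steps with 7 rights: C(21,7) = 116280.

116280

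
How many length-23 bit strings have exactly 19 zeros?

8855

Choose the 19 positions: C(23,19) = 8855.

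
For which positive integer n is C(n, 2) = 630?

36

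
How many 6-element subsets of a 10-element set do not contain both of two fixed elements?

All 6-subsets: C(10,6) = 210. Those containing both fixed elements: C(8,4) = 70.
210 − 70 = 140.

140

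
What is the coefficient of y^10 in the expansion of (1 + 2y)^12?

67584

The general term is C(12,j)·(1)^j·(2y)^(12-j); the y^10 term has j = 2.
C(12,2) = 66.
Coefficient = C(12,2) · 2^10 = 66 · 1024 = 67584.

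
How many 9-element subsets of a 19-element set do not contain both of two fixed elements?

72930

All 9-subsets: C(19,9) = 92378. Those containing both fixed elements: C(17,7) = 19448.
92378 − 19448 = 72930.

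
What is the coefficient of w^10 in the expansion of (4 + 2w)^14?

262406144

The general term is C(14,j)·(4)^j·(2w)^(14-j); the w^10 term has j = 4.
C(14,4) = 1001.
Coefficient = C(14,4) · 4^4 · 2^10 = 1001 · 256 · 1024 = 262406144.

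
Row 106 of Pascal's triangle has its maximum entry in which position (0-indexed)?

C(106,i) is maximized at i = 106/2 = 53.

53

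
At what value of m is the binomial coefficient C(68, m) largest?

C(68,m) is maximized at m = 68/2 = 34.

34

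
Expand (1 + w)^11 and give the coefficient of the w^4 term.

330

The general term is C(11,j)·(1)^j·(w)^(11-j); the w^4 term has j = 7.
C(11,7) = 330.
Coefficient = C(11,7) = 330.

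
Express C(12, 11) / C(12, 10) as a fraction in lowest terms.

2/11

C(n,k+1)/C(n,k) = (n−k)/(k+1) = (12−10)/(10+1) = 2/11.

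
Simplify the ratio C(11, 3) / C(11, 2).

3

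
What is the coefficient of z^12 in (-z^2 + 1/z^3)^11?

-55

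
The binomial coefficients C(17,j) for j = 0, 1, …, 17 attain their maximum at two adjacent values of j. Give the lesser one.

For odd n = 17, C(17,j) peaks at j = (n−1)/2 and (n+1)/2; the lesser is 8.

8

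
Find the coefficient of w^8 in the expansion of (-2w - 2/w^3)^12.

General term: C(12,j)·(-2w)^j·(-2/w^3)^(12-j), with w-exponent 1j − 3(12−j) = 4j − 36.
Set 4j − 36 = 8: j = 11.
C(12,11) = 12; (-2)^11 = -2048; (-2)^1 = -2.
Coefficient = 12 · (-2048) · (-2) = 49152.

49152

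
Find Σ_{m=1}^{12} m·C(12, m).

Differentiating (1+x)^12 and setting x=1: Σ m·C(12,m) = 12·2^11 = 24576.

24576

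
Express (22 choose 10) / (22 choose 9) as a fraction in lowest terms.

13/10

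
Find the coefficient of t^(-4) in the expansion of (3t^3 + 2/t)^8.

General term: C(8,j)·(3t^3)^j·(2/t)^(8-j), with t-exponent 3j − 1(8−j) = 4j − 8.
Set 4j − 8 = -4: j = 1.
C(8,1) = 8; 3^1 = 3; 2^7 = 128.
Coefficient = 8 · 3 · 128 = 3072.

3072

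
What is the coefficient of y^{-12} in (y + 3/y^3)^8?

General term: C(8,j)·(y)^j·(3/y^3)^(8-j), with y-exponent 1j − 3(8−j) = 4j − 24.
Set 4j − 24 = -12: j = 3.
C(8,3) = 56; 1^3 = 1; 3^5 = 243.
Coefficient = 56 · 1 · 243 = 13608.

13608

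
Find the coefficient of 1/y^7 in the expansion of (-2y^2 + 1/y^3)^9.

General term: C(9,j)·(-2y^2)^j·(1/y^3)^(9-j), with y-exponent 2j − 3(9−j) = 5j − 27.
Set 5j − 27 = -7: j = 4.
C(9,4) = 126; (-2)^4 = 16; 1^5 = 1.
Coefficient = 126 · 16 · 1 = 2016.

2016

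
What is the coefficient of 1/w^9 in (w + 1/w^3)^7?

35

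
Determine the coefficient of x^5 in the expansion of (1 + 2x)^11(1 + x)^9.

131202

Coefficient of x^5 = Σ_{j} C(11,j)·2^j·C(9,5-j)·1^(5-j) for j from 0 to 5.
= 126 + 2772 + 18480 + 47520 + 47520 + 14784 = 131202.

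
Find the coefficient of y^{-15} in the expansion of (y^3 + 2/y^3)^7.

448

General term: C(7,j)·(y^3)^j·(2/y^3)^(7-j), with y-exponent 3j − 3(7−j) = 6j − 21.
Set 6j − 21 = -15: j = 1.
C(7,1) = 7; 1^1 = 1; 2^6 = 64.
Coefficient = 7 · 1 · 64 = 448.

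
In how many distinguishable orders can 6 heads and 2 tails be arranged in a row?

28

Choose positions for the heads: C(8,6) = 28.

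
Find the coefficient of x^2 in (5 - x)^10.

17578125

The general term is C(10,j)·(5)^j·(-x)^(10-j); the x^2 term has j = 8.
C(10,8) = 45.
Coefficient = C(10,8) · 5^8 = 45 · 390625 = 17578125.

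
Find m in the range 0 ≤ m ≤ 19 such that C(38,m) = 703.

C(38,m) increases on 0 ≤ m ≤ 19. C(38,1) = 38 and C(38,2) = 703, so m = 2.

2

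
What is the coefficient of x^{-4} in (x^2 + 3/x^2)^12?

1732104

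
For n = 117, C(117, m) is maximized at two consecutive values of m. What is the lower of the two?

For odd n = 117, C(117,m) peaks at m = (n−1)/2 and (n+1)/2; the lower is 58.

58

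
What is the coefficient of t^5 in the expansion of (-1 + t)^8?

-56

The general term is C(8,j)·(-1)^j·(t)^(8-j); the t^5 term has j = 3.
C(8,3) = 56.
Coefficient = C(8,3) · (-1)^3 = 56 · (-1) = -56.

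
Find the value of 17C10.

19448

C(17,10) = C(17,7) by symmetry.
C(17,7) = (17·16·15·14·13·12·11) / 7! = 98017920 / 5040 = 19448.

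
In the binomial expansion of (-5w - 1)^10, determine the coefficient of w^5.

The general term is C(10,j)·(-5w)^j·(-1)^(10-j); the w^5 term has j = 5.
C(10,5) = 252.
Coefficient = C(10,5) · (-5)^5 · (-1)^5 = 252 · (-3125) · (-1) = 787500.

787500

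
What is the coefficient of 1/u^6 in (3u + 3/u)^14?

General term: C(14,j)·(3u)^j·(3/u)^(14-j), with u-exponent 1j − 1(14−j) = 2j − 14.
Set 2j − 14 = -6: j = 4.
C(14,4) = 1001; 3^4 = 81; 3^10 = 59049.
Coefficient = 1001 · 81 · 59049 = 4787751969.

4787751969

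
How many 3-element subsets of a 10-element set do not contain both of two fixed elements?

All 3-subsets: C(10,3) = 120. Those containing both fixed elements: C(8,1) = 8.
120 − 8 = 112.

112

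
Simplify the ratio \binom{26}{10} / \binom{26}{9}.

C(n,k+1)/C(n,k) = (n−k)/(k+1) = (26−9)/(9+1) = 17/10.

17/10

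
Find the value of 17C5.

C(17,5) = (17·16·15·14·13) / 5! = 742560 / 120 = 6188.

6188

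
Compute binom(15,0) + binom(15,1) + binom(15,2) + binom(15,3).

576

1 + 15 + 105 + 455 = 576.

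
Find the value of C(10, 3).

120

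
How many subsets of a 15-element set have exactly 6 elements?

Choose the 6 positions: C(15,6) = 5005.

5005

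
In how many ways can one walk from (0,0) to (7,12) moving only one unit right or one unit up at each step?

50388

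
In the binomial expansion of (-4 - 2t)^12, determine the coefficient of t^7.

The general term is C(12,j)·(-4)^j·(-2t)^(12-j); the t^7 term has j = 5.
C(12,5) = 792.
Coefficient = C(12,5) · (-4)^5 · (-2)^7 = 792 · (-1024) · (-128) = 103809024.

103809024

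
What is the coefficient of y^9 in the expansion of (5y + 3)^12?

The general term is C(12,j)·(5y)^j·(3)^(12-j); the y^9 term has j = 9.
C(12,9) = 220.
Coefficient = C(12,9) · 5^9 · 3^3 = 220 · 1953125 · 27 = 11601562500.

11601562500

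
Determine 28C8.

C(28,8) = (28·27·26·25·24·23·22·21) / 8! = 125318793600 / 40320 = 3108105.

3108105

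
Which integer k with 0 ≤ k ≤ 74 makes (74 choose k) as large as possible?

37

C(74,k) is maximized at k = 74/2 = 37.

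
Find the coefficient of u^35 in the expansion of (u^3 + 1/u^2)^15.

105

General term: C(15,j)·(u^3)^j·(1/u^2)^(15-j), with u-exponent 3j − 2(15−j) = 5j − 30.
Set 5j − 30 = 35: j = 13.
C(15,13) = 105; 1^13 = 1; 1^2 = 1.
Coefficient = 105 · 1 · 1 = 105.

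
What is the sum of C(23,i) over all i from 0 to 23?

8388608

Setting x = 1 in (1+x)^23 gives Σ C(23,i) = 2^23 = 8388608.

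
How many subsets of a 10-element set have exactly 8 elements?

45

Choose the 8 positions: C(10,8) = 45.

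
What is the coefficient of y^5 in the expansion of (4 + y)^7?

The general term is C(7,j)·(4)^j·(y)^(7-j); the y^5 term has j = 2.
C(7,2) = 21.
Coefficient = C(7,2) · 4^2 = 21 · 16 = 336.

336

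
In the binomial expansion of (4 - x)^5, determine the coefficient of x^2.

The general term is C(5,j)·(4)^j·(-x)^(5-j); the x^2 term has j = 3.
C(5,3) = 10.
Coefficient = C(5,3) · 4^3 = 10 · 64 = 640.

640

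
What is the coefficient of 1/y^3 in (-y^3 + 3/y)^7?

General term: C(7,j)·(-y^3)^j·(3/y)^(7-j), with y-exponent 3j − 1(7−j) = 4j − 7.
Set 4j − 7 = -3: j = 1.
C(7,1) = 7; (-1)^1 = -1; 3^6 = 729.
Coefficient = 7 · (-1) · 729 = -5103.

-5103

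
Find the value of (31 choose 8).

7888725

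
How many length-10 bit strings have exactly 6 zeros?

Choose the 6 positions: C(10,6) = 210.

210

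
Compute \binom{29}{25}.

C(29,25) = C(29,4) by symmetry.
C(29,4) = (29·28·27·26) / 4! = 570024 / 24 = 23751.

23751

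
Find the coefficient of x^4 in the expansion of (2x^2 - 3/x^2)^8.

-48384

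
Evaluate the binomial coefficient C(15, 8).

6435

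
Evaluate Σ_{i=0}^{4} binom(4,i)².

70

By Vandermonde's identity, Σ C(4,i)² = C(8,4) = 70.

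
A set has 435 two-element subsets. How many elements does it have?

30

n(n−1)/2 = 435 ⇒ n(n−1) = 870. Since 30·29 = 870, n = 30.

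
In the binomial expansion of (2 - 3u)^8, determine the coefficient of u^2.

16128

The general term is C(8,j)·(2)^j·(-3u)^(8-j); the u^2 term has j = 6.
C(8,6) = 28.
Coefficient = C(8,6) · 2^6 · (-3)^2 = 28 · 64 · 9 = 16128.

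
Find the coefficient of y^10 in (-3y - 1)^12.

The general term is C(12,j)·(-3y)^j·(-1)^(12-j); the y^10 term has j = 10.
C(12,10) = 66.
Coefficient = C(12,10) · (-3)^10 = 66 · 59049 = 3897234.

3897234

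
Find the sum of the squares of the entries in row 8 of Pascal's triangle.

12870

Σ C(8,k)² is the coefficient of x^8 in (1+x)^8(1+x)^8 = (1+x)^16, i.e. C(16,8) = 12870.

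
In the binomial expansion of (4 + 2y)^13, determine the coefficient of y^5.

2699034624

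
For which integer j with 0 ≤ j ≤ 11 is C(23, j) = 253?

2

C(23,j) increases on 0 ≤ j ≤ 11. C(23,1) = 23 and C(23,2) = 253, so j = 2.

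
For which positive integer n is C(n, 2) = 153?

18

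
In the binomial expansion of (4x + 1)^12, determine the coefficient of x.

48

The general term is C(12,j)·(4x)^j·(1)^(12-j); the x^1 term has j = 1.
C(12,1) = 12.
Coefficient = C(12,1) · 4^1 = 12 · 4 = 48.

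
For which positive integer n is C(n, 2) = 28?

8

n(n−1)/2 = 28 ⇒ n(n−1) = 56. Since 8·7 = 56, n = 8.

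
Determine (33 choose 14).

818809200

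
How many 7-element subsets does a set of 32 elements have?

3365856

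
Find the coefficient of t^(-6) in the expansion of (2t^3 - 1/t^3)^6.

60

General term: C(6,j)·(2t^3)^j·(-1/t^3)^(6-j), with t-exponent 3j − 3(6−j) = 6j − 18.
Set 6j − 18 = -6: j = 2.
C(6,2) = 15; 2^2 = 4; (-1)^4 = 1.
Coefficient = 15 · 4 · 1 = 60.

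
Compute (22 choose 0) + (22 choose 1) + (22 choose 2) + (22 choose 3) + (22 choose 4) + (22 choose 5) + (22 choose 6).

110056

1 + 22 + 231 + 1540 + 7315 + 26334 + 74613 = 110056.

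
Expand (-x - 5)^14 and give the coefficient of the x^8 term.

The general term is C(14,j)·(-x)^j·(-5)^(14-j); the x^8 term has j = 8.
C(14,8) = 3003.
Coefficient = C(14,8) · (-5)^6 = 3003 · 15625 = 46921875.

46921875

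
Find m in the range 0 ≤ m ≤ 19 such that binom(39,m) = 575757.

5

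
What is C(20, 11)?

167960

C(20,11) = C(20,9) by symmetry.
C(20,9) = (20·19·18·17·16·15·14·13·12) / 9! = 60949324800 / 362880 = 167960.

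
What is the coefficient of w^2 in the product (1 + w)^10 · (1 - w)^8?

Coefficient of w^2 = Σ_{j} C(10,j)·1^j·C(8,2-j)·(-1)^(2-j) for j from 0 to 2.
= 28 + (-80) + 45 = -7.

-7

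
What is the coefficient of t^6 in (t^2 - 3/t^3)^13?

General term: C(13,j)·(t^2)^j·(-3/t^3)^(13-j), with t-exponent 2j − 3(13−j) = 5j − 39.
Set 5j − 39 = 6: j = 9.
C(13,9) = 715; 1^9 = 1; (-3)^4 = 81.
Coefficient = 715 · 1 · 81 = 57915.

57915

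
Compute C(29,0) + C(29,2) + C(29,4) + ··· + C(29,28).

268435456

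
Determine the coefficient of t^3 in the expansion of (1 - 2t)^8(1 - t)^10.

Coefficient of t^3 = Σ_{j} C(8,j)·(-2)^j·C(10,3-j)·(-1)^(3-j) for j from 0 to 3.
= (-120) + (-720) + (-1120) + (-448) = -2408.

-2408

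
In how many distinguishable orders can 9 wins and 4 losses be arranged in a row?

Choose positions for the wins: C(13,9) = 715.

715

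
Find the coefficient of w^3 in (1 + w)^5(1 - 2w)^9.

-122

Coefficient of w^3 = Σ_{j} C(5,j)·1^j·C(9,3-j)·(-2)^(3-j) for j from 0 to 3.
= (-672) + 720 + (-180) + 10 = -122.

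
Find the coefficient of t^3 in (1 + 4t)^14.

The general term is C(14,j)·(1)^j·(4t)^(14-j); the t^3 term has j = 11.
C(14,11) = 364.
Coefficient = C(14,11) · 4^3 = 364 · 64 = 23296.

23296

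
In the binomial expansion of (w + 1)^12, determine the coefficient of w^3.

The general term is C(12,j)·(w)^j·(1)^(12-j); the w^3 term has j = 3.
C(12,3) = 220.
Coefficient = C(12,3) = 220.

220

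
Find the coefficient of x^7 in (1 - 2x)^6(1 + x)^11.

-550

Coefficient of x^7 = Σ_{j} C(6,j)·(-2)^j·C(11,7-j)·1^(7-j) for j from 0 to 6.
= 330 + (-5544) + 27720 + (-52800) + 39600 + (-10560) + 704 = -550.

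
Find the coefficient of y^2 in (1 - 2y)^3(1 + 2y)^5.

-8

Coefficient of y^2 = Σ_{j} C(3,j)·(-2)^j·C(5,2-j)·2^(2-j) for j from 0 to 2.
= 40 + (-60) + 12 = -8.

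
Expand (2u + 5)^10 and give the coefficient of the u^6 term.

The general term is C(10,j)·(2u)^j·(5)^(10-j); the u^6 term has j = 6.
C(10,6) = 210.
Coefficient = C(10,6) · 2^6 · 5^4 = 210 · 64 · 625 = 8400000.

8400000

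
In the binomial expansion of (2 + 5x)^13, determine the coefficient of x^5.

The general term is C(13,j)·(2)^j·(5x)^(13-j); the x^5 term has j = 8.
C(13,8) = 1287.
Coefficient = C(13,8) · 2^8 · 5^5 = 1287 · 256 · 3125 = 1029600000.

1029600000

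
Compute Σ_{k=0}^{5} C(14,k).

3473

1 + 14 + 91 + 364 + 1001 + 2002 = 3473.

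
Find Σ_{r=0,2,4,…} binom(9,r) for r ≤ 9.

Half of (1+1)^9 + (1−1)^9 gives the even-index sum: 2^8 = 256.

256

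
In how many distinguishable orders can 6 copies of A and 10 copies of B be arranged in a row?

8008

Choose positions for the A's: C(16,6) = 8008.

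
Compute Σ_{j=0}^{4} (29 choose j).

1 + 29 + 406 + 3654 + 23751 = 27841.

27841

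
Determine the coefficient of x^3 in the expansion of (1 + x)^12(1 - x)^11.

-11

Coefficient of x^3 = Σ_{j} C(12,j)·1^j·C(11,3-j)·(-1)^(3-j) for j from 0 to 3.
= (-165) + 660 + (-726) + 220 = -11.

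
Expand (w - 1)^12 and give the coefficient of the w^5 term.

-792

The general term is C(12,j)·(w)^j·(-1)^(12-j); the w^5 term has j = 5.
C(12,5) = 792.
Coefficient = C(12,5) · (-1)^7 = 792 · (-1) = -792.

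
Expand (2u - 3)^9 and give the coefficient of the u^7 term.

41472

The general term is C(9,j)·(2u)^j·(-3)^(9-j); the u^7 term has j = 7.
C(9,7) = 36.
Coefficient = C(9,7) · 2^7 · (-3)^2 = 36 · 128 · 9 = 41472.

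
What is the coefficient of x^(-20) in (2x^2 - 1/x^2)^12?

-24

General term: C(12,j)·(2x^2)^j·(-1/x^2)^(12-j), with x-exponent 2j − 2(12−j) = 4j − 24.
Set 4j − 24 = -20: j = 1.
C(12,1) = 12; 2^1 = 2; (-1)^11 = -1.
Coefficient = 12 · 2 · (-1) = -24.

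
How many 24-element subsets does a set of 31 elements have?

2629575

C(31,24) = C(31,7) by symmetry.
C(31,7) = (31·30·29·28·27·26·25) / 7! = 13253058000 / 5040 = 2629575.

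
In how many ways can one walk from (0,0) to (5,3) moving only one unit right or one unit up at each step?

56

Each path is a sequence of 8 steps with 5 rights: C(8,5) = 56.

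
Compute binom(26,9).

C(26,9) = (26·25·24·23·22·21·20·19·18) / 9! = 1133836704000 / 362880 = 3124550.

3124550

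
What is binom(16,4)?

C(16,4) = (16·15·14·13) / 4! = 43680 / 24 = 1820.

1820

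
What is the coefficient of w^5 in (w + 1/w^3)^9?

9

General term: C(9,j)·(w)^j·(1/w^3)^(9-j), with w-exponent 1j − 3(9−j) = 4j − 27.
Set 4j − 27 = 5: j = 8.
C(9,8) = 9; 1^8 = 1; 1^1 = 1.
Coefficient = 9 · 1 · 1 = 9.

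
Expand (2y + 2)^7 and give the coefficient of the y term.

896

The general term is C(7,j)·(2y)^j·(2)^(7-j); the y^1 term has j = 1.
C(7,1) = 7.
Coefficient = C(7,1) · 2^1 · 2^6 = 7 · 2 · 64 = 896.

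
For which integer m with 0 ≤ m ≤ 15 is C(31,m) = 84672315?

11

C(31,m) increases on 0 ≤ m ≤ 15. C(31,10) = 44352165 and C(31,11) = 84672315, so m = 11.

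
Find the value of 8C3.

56

C(8,3) = (8·7·6) / 3! = 336 / 6 = 56.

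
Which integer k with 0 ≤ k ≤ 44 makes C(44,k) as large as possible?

22

C(44,k) is maximized at k = 44/2 = 22.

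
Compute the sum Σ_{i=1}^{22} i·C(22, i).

46137344

Since i·C(22,i) = 22·C(21,i−1), the sum is 22·2^21 = 22·2097152 = 46137344.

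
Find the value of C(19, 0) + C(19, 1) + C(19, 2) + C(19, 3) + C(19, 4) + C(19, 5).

16664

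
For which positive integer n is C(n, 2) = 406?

n(n−1)/2 = 406 ⇒ n(n−1) = 812. Since 29·28 = 812, n = 29.

29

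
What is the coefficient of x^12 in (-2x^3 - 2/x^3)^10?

General term: C(10,j)·(-2x^3)^j·(-2/x^3)^(10-j), with x-exponent 3j − 3(10−j) = 6j − 30.
Set 6j − 30 = 12: j = 7.
C(10,7) = 120; (-2)^7 = -128; (-2)^3 = -8.
Coefficient = 120 · (-128) · (-8) = 122880.

122880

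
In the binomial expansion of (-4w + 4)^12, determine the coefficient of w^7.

-13287555072

The general term is C(12,j)·(-4w)^j·(4)^(12-j); the w^7 term has j = 7.
C(12,7) = 792.
Coefficient = C(12,7) · (-4)^7 · 4^5 = 792 · (-16384) · 1024 = -13287555072.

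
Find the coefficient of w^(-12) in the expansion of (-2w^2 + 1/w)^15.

General term: C(15,j)·(-2w^2)^j·(1/w)^(15-j), with w-exponent 2j − 1(15−j) = 3j − 15.
Set 3j − 15 = -12: j = 1.
C(15,1) = 15; (-2)^1 = -2; 1^14 = 1.
Coefficient = 15 · (-2) · 1 = -30.

-30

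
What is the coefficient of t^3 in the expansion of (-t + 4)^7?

The general term is C(7,j)·(-t)^j·(4)^(7-j); the t^3 term has j = 3.
C(7,3) = 35.
Coefficient = C(7,3) · (-1)^3 · 4^4 = 35 · (-1) · 256 = -8960.

-8960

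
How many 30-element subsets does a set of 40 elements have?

847660528

C(40,30) = C(40,10) by symmetry.
C(40,10) = (40·39·38·37·36·35·34·33·32·31) / 10! = 3075990524006400 / 3628800 = 847660528.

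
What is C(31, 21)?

44352165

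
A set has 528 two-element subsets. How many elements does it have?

33

n(n−1)/2 = 528 ⇒ n(n−1) = 1056. Since 33·32 = 1056, n = 33.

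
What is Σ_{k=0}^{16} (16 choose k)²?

601080390

Σ C(16,k)² is the coefficient of x^16 in (1+x)^16(1+x)^16 = (1+x)^32, i.e. C(32,16) = 601080390.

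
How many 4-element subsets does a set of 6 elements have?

C(6,4) = C(6,2) by symmetry.
C(6,2) = (6·5) / 2! = 30 / 2 = 15.

15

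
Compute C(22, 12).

646646

C(22,12) = C(22,10) by symmetry.
C(22,10) = (22·21·20·19·18·17·16·15·14·13) / 10! = 2346549004800 / 3628800 = 646646.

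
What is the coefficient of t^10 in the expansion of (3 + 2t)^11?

33792

The general term is C(11,j)·(3)^j·(2t)^(11-j); the t^10 term has j = 1.
C(11,1) = 11.
Coefficient = C(11,1) · 3^1 · 2^10 = 11 · 3 · 1024 = 33792.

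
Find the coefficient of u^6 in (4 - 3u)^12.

2759049216

The general term is C(12,j)·(4)^j·(-3u)^(12-j); the u^6 term has j = 6.
C(12,6) = 924.
Coefficient = C(12,6) · 4^6 · (-3)^6 = 924 · 4096 · 729 = 2759049216.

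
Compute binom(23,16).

245157

C(23,16) = C(23,7) by symmetry.
C(23,7) = (23·22·21·20·19·18·17) / 7! = 1235591280 / 5040 = 245157.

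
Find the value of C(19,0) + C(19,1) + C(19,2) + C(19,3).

1160

1 + 19 + 171 + 969 = 1160.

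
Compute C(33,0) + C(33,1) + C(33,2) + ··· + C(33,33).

8589934592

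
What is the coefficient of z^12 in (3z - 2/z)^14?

-44641044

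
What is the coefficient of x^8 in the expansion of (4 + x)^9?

The general term is C(9,j)·(4)^j·(x)^(9-j); the x^8 term has j = 1.
C(9,1) = 9.
Coefficient = C(9,1) · 4^1 = 9 · 4 = 36.

36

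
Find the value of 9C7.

36

C(9,7) = C(9,2) by symmetry.
C(9,2) = (9·8) / 2! = 72 / 2 = 36.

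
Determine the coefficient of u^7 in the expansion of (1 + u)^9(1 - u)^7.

Coefficient of u^7 = Σ_{j} C(9,j)·1^j·C(7,7-j)·(-1)^(7-j) for j from 0 to 7.
= (-1) + 63 + (-756) + 2940 + (-4410) + 2646 + (-588) + 36 = -70.

-70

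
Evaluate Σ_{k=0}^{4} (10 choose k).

1 + 10 + 45 + 120 + 210 = 386.

386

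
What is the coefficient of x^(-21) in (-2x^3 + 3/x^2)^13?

General term: C(13,j)·(-2x^3)^j·(3/x^2)^(13-j), with x-exponent 3j − 2(13−j) = 5j − 26.
Set 5j − 26 = -21: j = 1.
C(13,1) = 13; (-2)^1 = -2; 3^12 = 531441.
Coefficient = 13 · (-2) · 531441 = -13817466.

-13817466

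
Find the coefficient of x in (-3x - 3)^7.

The general term is C(7,j)·(-3x)^j·(-3)^(7-j); the x^1 term has j = 1.
C(7,1) = 7.
Coefficient = C(7,1) · (-3)^1 · (-3)^6 = 7 · (-3) · 729 = -15309.

-15309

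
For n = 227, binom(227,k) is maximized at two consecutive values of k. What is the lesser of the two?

For odd n = 227, C(227,k) peaks at k = (n−1)/2 and (n+1)/2; the lesser is 113.

113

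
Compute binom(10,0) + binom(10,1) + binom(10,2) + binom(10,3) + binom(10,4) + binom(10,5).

638

1 + 10 + 45 + 120 + 210 + 252 = 638.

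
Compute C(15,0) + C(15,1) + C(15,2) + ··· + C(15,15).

32768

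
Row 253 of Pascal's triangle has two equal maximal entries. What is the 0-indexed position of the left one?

126

For odd n = 253, C(253,r) peaks at r = (n−1)/2 and (n+1)/2; the lesser is 126.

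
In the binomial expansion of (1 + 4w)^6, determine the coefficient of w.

24

The general term is C(6,j)·(1)^j·(4w)^(6-j); the w^1 term has j = 5.
C(6,5) = 6.
Coefficient = C(6,5) · 4^1 = 6 · 4 = 24.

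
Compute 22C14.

C(22,14) = C(22,8) by symmetry.
C(22,8) = (22·21·20·19·18·17·16·15) / 8! = 12893126400 / 40320 = 319770.

319770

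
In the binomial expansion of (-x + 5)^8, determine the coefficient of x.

-625000

The general term is C(8,j)·(-x)^j·(5)^(8-j); the x^1 term has j = 1.
C(8,1) = 8.
Coefficient = C(8,1) · (-1)^1 · 5^7 = 8 · (-1) · 78125 = -625000.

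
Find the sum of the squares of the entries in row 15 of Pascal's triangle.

By Vandermonde's identity, Σ C(15,k)² = C(30,15) = 155117520.

155117520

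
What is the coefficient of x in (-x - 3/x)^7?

-945

General term: C(7,j)·(-x)^j·(-3/x)^(7-j), with x-exponent 1j − 1(7−j) = 2j − 7.
Set 2j − 7 = 1: j = 4.
C(7,4) = 35; (-1)^4 = 1; (-3)^3 = -27.
Coefficient = 35 · 1 · (-27) = -945.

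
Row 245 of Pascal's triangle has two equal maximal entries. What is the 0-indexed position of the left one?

For odd n = 245, C(245,j) peaks at j = (n−1)/2 and (n+1)/2; the smaller is 122.

122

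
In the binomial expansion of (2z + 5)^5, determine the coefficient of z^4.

400

The general term is C(5,j)·(2z)^j·(5)^(5-j); the z^4 term has j = 4.
C(5,4) = 5.
Coefficient = C(5,4) · 2^4 · 5^1 = 5 · 16 · 5 = 400.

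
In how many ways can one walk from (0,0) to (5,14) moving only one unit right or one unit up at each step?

Each path is a sequence of 19 steps with 5 rights: C(19,5) = 11628.

11628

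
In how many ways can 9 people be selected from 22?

497420

This is C(22,9) = 497420.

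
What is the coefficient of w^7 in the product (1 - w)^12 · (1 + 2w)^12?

Coefficient of w^7 = Σ_{j} C(12,j)·(-1)^j·C(12,7-j)·2^(7-j) for j from 0 to 7.
= 101376 + (-709632) + 1672704 + (-1742400) + 871200 + (-209088) + 22176 + (-792) = 5544.

5544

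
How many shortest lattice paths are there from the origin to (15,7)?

170544

Each path is a sequence of 22 steps with 15 rights: C(22,15) = 170544.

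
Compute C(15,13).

105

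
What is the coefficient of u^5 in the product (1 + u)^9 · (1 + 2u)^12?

185310

Coefficient of u^5 = Σ_{j} C(9,j)·1^j·C(12,5-j)·2^(5-j) for j from 0 to 5.
= 25344 + 71280 + 63360 + 22176 + 3024 + 126 = 185310.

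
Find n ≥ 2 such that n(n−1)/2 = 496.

n(n−1)/2 = 496 ⇒ n(n−1) = 992. Since 32·31 = 992, n = 32.

32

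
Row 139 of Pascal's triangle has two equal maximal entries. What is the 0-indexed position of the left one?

For odd n = 139, C(139,r) peaks at r = (n−1)/2 and (n+1)/2; the lower is 69.

69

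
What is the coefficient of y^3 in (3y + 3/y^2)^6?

4374

General term: C(6,j)·(3y)^j·(3/y^2)^(6-j), with y-exponent 1j − 2(6−j) = 3j − 12.
Set 3j − 12 = 3: j = 5.
C(6,5) = 6; 3^5 = 243; 3^1 = 3.
Coefficient = 6 · 243 · 3 = 4374.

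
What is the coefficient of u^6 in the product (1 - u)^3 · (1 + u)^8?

14

Coefficient of u^6 = Σ_{j} C(3,j)·(-1)^j·C(8,6-j)·1^(6-j) for j from 0 to 3.
= 28 + (-168) + 210 + (-56) = 14.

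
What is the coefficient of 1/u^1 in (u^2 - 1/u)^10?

-120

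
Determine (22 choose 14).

319770

C(22,14) = C(22,8) by symmetry.
C(22,8) = (22·21·20·19·18·17·16·15) / 8! = 12893126400 / 40320 = 319770.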